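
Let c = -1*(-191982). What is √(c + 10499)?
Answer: √202481 ≈ 449.98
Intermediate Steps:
c = 191982
√(c + 10499) = √(191982 + 10499) = √202481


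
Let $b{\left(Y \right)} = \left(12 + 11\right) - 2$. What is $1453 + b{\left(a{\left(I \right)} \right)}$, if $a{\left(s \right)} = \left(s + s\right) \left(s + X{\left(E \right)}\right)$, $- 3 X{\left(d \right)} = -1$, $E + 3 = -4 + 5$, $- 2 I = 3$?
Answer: $1474$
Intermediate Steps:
$I = - \frac{3}{2}$ ($I = \left(- \frac{1}{2}\right) 3 = - \frac{3}{2} \approx -1.5$)
$E = -2$ ($E = -3 + \left(-4 + 5\right) = -3 + 1 = -2$)
$X{\left(d \right)} = \frac{1}{3}$ ($X{\left(d \right)} = \left(- \frac{1}{3}\right) \left(-1\right) = \frac{1}{3}$)
$a{\left(s \right)} = 2 s \left(\frac{1}{3} + s\right)$ ($a{\left(s \right)} = \left(s + s\right) \left(s + \frac{1}{3}\right) = 2 s \left(\frac{1}{3} + s\right)$)
$b{\left(Y \right)} = 21$ ($b{\left(Y \right)} = 23 - 2 = 21$)
$1453 + b{\left(a{\left(I \right)} \right)} = 1453 + 21 = 1474$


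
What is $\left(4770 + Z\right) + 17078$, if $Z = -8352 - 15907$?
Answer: $-2411$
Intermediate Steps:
$Z = -24259$ ($Z = -8352 - 15907 = -24259$)
$\left(4770 + Z\right) + 17078 = \left(4770 - 24259\right) + 17078 = -19489 + 17078 = -2411$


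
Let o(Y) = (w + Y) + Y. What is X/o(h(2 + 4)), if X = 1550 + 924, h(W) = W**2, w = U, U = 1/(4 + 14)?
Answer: 44532/1297 ≈ 34.335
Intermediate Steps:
U = 1/18 ≈ 0.055556
w = 1/18 ≈ 0.055556
o(Y) = 1/18 + 2*Y (o(Y) = (1/18 + Y) + Y = 1/18 + 2*Y)
X = 2474
X/o(h(2 + 4)) = 2474/(1/18 + 2*(2 + 4)**2) = 2474/(1/18 + 2*6**2) = 2474/(1/18 + 2*36) = 2474/(1/18 + 72) = 2474/(1297/18) = 2474*(18/1297) = 44532/1297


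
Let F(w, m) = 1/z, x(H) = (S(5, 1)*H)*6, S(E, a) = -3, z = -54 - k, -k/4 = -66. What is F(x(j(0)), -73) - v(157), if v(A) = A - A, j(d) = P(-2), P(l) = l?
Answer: -1/318 ≈ -0.0031447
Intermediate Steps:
k = 264 (k = -4*(-66) = 264)
j(d) = -2
z = -318 (z = -54 - 1*264 = -54 - 264 = -318)
v(A) = 0
x(H) = -18*H (x(H) = -3*H*6 = -18*H)
F(w, m) = -1/318 (F(w, m) = 1/(-318) = -1/318)
F(x(j(0)), -73) - v(157) = -1/318 - 1*0 = -1/318 + 0 = -1/318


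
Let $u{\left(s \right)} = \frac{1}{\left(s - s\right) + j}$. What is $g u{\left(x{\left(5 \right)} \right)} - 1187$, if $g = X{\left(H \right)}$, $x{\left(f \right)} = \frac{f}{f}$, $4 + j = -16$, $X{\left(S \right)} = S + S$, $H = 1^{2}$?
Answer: $- \frac{11871}{10} \approx -1187.1$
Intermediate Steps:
$H = 1$
$X{\left(S \right)} = 2 S$
$j = -20$ ($j = -4 - 16 = -20$)
$x{\left(f \right)} = 1$
$u{\left(s \right)} = - \frac{1}{20}$ ($u{\left(s \right)} = \frac{1}{\left(s - s\right) - 20} = \frac{1}{0 - 20} = \frac{1}{-20} = - \frac{1}{20}$)
$g = 2$ ($g = 2 \cdot 1 = 2$)
$g u{\left(x{\left(5 \right)} \right)} - 1187 = 2 \left(- \frac{1}{20}\right) - 1187 = - \frac{1}{10} - 1187 = - \frac{11871}{10}$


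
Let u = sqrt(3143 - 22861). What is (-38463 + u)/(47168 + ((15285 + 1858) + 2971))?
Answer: -38463/67282 + I*sqrt(19718)/67282 ≈ -0.57167 + 0.002087*I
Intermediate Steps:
u = I*sqrt(19718) (u = sqrt(-19718) = I*sqrt(19718) ≈ 140.42*I)
(-38463 + u)/(47168 + ((15285 + 1858) + 2971)) = (-38463 + I*sqrt(19718))/(47168 + ((15285 + 1858) + 2971)) = (-38463 + I*sqrt(19718))/(47168 + (17143 + 2971)) = (-38463 + I*sqrt(19718))/(47168 + 20114) = (-38463 + I*sqrt(19718))/67282 = (-38463 + I*sqrt(19718))*(1/67282) = -38463/67282 + I*sqrt(19718)/67282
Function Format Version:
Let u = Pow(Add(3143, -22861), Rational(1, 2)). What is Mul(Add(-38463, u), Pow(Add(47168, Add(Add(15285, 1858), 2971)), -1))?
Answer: Add(Rational(-38463, 67282), Mul(Rational(1, 67282), I, Pow(19718, Rational(1, 2)))) ≈ Add(-0.57167, Mul(0.0020870, I))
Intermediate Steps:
u = Mul(I, Pow(19718, Rational(1, 2))) (u = Pow(-19718, Rational(1, 2)) = Mul(I, Pow(19718, Rational(1, 2))) ≈ Mul(140.42, I))
Mul(Add(-38463, u), Pow(Add(47168, Add(Add(15285, 1858), 2971)), -1)) = Mul(Add(-38463, Mul(I, Pow(19718, Rational(1, 2)))), Pow(Add(47168, Add(Add(15285, 1858), 2971)), -1)) = Mul(Add(-38463, Mul(I, Pow(19718, Rational(1, 2)))), Pow(Add(47168, Add(17143, 2971)), -1)) = Mul(Add(-38463, Mul(I, Pow(19718, Rational(1, 2)))), Pow(Add(47168, 20114), -1)) = Mul(Add(-38463, Mul(I, Pow(19718, Rational(1, 2)))), Pow(67282, -1)) = Mul(Add(-38463, Mul(I, Pow(19718, Rational(1, 2)))), Rational(1, 67282)) = Add(Rational(-38463, 67282), Mul(Rational(1, 67282), I, Pow(19718, Rational(1, 2))))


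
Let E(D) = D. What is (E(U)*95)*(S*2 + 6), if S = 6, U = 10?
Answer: 17100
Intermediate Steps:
(E(U)*95)*(S*2 + 6) = (10*95)*(6*2 + 6) = 950*(12 + 6) = 950*18 = 17100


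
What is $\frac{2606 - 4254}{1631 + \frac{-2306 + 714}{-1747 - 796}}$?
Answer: $- \frac{4190864}{4149225} \approx -1.01$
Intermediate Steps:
$\frac{2606 - 4254}{1631 + \frac{-2306 + 714}{-1747 - 796}} = - \frac{1648}{1631 - \frac{1592}{-2543}} = - \frac{1648}{1631 - - \frac{1592}{2543}} = - \frac{1648}{1631 + \frac{1592}{2543}} = - \frac{1648}{\frac{4149225}{2543}} = \left(-1648\right) \frac{2543}{4149225} = - \frac{4190864}{4149225}$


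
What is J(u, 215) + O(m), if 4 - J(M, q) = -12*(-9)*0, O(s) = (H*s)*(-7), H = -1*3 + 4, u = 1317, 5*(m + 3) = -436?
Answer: 3177/5 ≈ 635.40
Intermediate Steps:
m = -451/5 (m = -3 + (⅕)*(-436) = -3 - 436/5 = -451/5 ≈ -90.200)
H = 1 (H = -3 + 4 = 1)
O(s) = -7*s (O(s) = (1*s)*(-7) = s*(-7) = -7*s)
J(M, q) = 4 (J(M, q) = 4 - (-12*(-9))*0 = 4 - 108*0 = 4 - 1*0 = 4 + 0 = 4)
J(u, 215) + O(m) = 4 - 7*(-451/5) = 4 + 3157/5 = 3177/5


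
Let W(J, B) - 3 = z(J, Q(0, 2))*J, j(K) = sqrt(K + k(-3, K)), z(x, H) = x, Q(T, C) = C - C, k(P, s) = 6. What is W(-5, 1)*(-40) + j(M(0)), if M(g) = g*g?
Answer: -1120 + sqrt(6) ≈ -1117.6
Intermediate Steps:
Q(T, C) = 0
M(g) = g**2
j(K) = sqrt(6 + K) (j(K) = sqrt(K + 6) = sqrt(6 + K))
W(J, B) = 3 + J**2 (W(J, B) = 3 + J*J = 3 + J**2)
W(-5, 1)*(-40) + j(M(0)) = (3 + (-5)**2)*(-40) + sqrt(6 + 0**2) = (3 + 25)*(-40) + sqrt(6 + 0) = 28*(-40) + sqrt(6) = -1120 + sqrt(6)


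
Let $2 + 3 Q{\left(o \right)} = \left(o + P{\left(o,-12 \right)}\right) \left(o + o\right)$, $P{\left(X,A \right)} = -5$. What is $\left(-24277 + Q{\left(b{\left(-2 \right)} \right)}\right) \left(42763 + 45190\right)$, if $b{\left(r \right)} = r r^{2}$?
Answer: $- \frac{6387586625}{3} \approx -2.1292 \cdot 10^{9}$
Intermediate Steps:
$b{\left(r \right)} = r^{3}$
$Q{\left(o \right)} = - \frac{2}{3} + \frac{2 o \left(-5 + o\right)}{3}$ ($Q{\left(o \right)} = - \frac{2}{3} + \frac{\left(o - 5\right) \left(o + o\right)}{3} = - \frac{2}{3} + \frac{\left(-5 + o\right) 2 o}{3} = - \frac{2}{3} + \frac{2 o \left(-5 + o\right)}{3}$)
$\left(-24277 + Q{\left(b{\left(-2 \right)} \right)}\right) \left(42763 + 45190\right) = \left(-24277 - \left(\frac{2}{3} - \frac{128}{3} - \frac{80}{3}\right)\right) \left(42763 + 45190\right) = \left(-24277 - \left(-26 - \frac{128}{3}\right)\right) 87953 = \left(-24277 + \left(- \frac{2}{3} + \frac{80}{3} + \frac{2}{3} \cdot 64\right)\right) 87953 = \left(-24277 + \left(- \frac{2}{3} + \frac{80}{3} + \frac{128}{3}\right)\right) 87953 = \left(-24277 + \frac{206}{3}\right) 87953 = \left(- \frac{72625}{3}\right) 87953 = - \frac{6387586625}{3}$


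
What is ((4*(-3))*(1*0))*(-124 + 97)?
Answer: 0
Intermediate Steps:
((4*(-3))*(1*0))*(-124 + 97) = -12*0*(-27) = 0*(-27) = 0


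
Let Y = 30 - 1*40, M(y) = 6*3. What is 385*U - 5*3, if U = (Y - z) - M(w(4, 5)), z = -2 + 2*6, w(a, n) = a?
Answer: -14645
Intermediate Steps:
M(y) = 18
Y = -10 (Y = 30 - 40 = -10)
z = 10 (z = -2 + 12 = 10)
U = -38 (U = (-10 - 1*10) - 1*18 = (-10 - 10) - 18 = -20 - 18 = -38)
385*U - 5*3 = 385*(-38) - 5*3 = -14630 - 15 = -14645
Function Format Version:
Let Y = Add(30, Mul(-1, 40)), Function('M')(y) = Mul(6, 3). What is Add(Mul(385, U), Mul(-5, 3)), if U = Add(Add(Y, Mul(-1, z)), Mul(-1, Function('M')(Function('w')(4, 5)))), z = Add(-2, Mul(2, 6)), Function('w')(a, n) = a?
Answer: -14645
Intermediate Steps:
Function('M')(y) = 18
Y = -10 (Y = Add(30, -40) = -10)
z = 10 (z = Add(-2, 12) = 10)
U = -38 (U = Add(Add(-10, Mul(-1, 10)), Mul(-1, 18)) = Add(Add(-10, -10), -18) = Add(-20, -18) = -38)
Add(Mul(385, U), Mul(-5, 3)) = Add(Mul(385, -38), Mul(-5, 3)) = Add(-14630, -15) = -14645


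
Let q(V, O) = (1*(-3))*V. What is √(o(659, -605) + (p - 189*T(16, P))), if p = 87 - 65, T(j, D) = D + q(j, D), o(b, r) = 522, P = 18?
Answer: √6214 ≈ 78.829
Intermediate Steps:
q(V, O) = -3*V
T(j, D) = D - 3*j
p = 22
√(o(659, -605) + (p - 189*T(16, P))) = √(522 + (22 - 189*(18 - 3*16))) = √(522 + (22 - 189*(18 - 48))) = √(522 + (22 - 189*(-30))) = √(522 + (22 + 5670)) = √(522 + 5692) = √6214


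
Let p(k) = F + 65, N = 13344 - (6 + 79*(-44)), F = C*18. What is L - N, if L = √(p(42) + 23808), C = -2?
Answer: -16814 + 11*√197 ≈ -16660.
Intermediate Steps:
F = -36 (F = -2*18 = -36)
N = 16814 (N = 13344 - (6 - 3476) = 13344 - 1*(-3470) = 13344 + 3470 = 16814)
p(k) = 29 (p(k) = -36 + 65 = 29)
L = 11*√197 (L = √(29 + 23808) = √23837 = 11*√197 ≈ 154.39)
L - N = 11*√197 - 1*16814 = 11*√197 - 16814 = -16814 + 11*√197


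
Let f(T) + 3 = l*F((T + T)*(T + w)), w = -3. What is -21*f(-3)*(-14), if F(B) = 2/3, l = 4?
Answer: -98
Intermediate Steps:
F(B) = 2/3 (F(B) = 2*(1/3) = 2/3)
f(T) = -1/3 (f(T) = -3 + 4*(2/3) = -3 + 8/3 = -1/3)
-21*f(-3)*(-14) = -21*(-1/3)*(-14) = 7*(-14) = -98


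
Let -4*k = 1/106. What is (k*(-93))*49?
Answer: 4557/424 ≈ 10.748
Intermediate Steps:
k = -1/424 (k = -1/4/106 = -1/4*1/106 = -1/424 ≈ -0.0023585)
(k*(-93))*49 = -1/424*(-93)*49 = (93/424)*49 = 4557/424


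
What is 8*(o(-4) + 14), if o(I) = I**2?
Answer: 240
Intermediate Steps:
8*(o(-4) + 14) = 8*((-4)**2 + 14) = 8*(16 + 14) = 8*30 = 240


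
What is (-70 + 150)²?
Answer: 6400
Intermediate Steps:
(-70 + 150)² = 80² = 6400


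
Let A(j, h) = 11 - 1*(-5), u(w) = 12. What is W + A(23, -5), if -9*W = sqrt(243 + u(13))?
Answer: 16 - sqrt(255)/9 ≈ 14.226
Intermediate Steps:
A(j, h) = 16 (A(j, h) = 11 + 5 = 16)
W = -sqrt(255)/9 (W = -sqrt(243 + 12)/9 = -sqrt(255)/9 ≈ -1.7743)
W + A(23, -5) = -sqrt(255)/9 + 16 = 16 - sqrt(255)/9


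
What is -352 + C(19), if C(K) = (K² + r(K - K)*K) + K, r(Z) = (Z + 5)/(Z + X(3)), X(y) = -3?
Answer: -11/3 ≈ -3.6667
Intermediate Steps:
r(Z) = (5 + Z)/(-3 + Z) (r(Z) = (Z + 5)/(Z - 3) = (5 + Z)/(-3 + Z))
C(K) = K² - 2*K/3 (C(K) = (K² + ((5 + (K - K))/(-3 + (K - K)))*K) + K = (K² + ((5 + 0)/(-3 + 0))*K) + K = (K² + (5/(-3))*K) + K = (K² + (-⅓*5)*K) + K = (K² - 5*K/3) + K = K² - 2*K/3)
-352 + C(19) = -352 + (⅓)*19*(-2 + 3*19) = -352 + (⅓)*19*(-2 + 57) = -352 + (⅓)*19*55 = -352 + 1045/3 = -11/3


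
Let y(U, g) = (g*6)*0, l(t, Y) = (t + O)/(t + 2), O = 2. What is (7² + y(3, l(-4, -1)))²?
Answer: 2401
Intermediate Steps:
l(t, Y) = 1 (l(t, Y) = (t + 2)/(t + 2) = (2 + t)/(2 + t) = 1)
y(U, g) = 0 (y(U, g) = (6*g)*0 = 0)
(7² + y(3, l(-4, -1)))² = (7² + 0)² = (49 + 0)² = 49² = 2401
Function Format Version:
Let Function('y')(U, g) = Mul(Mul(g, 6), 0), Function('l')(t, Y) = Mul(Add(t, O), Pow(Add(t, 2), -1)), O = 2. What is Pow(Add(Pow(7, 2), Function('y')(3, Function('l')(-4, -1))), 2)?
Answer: 2401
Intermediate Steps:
Function('l')(t, Y) = 1 (Function('l')(t, Y) = Mul(Add(t, 2), Pow(Add(t, 2), -1)) = Mul(Add(2, t), Pow(Add(2, t), -1)) = 1)
Function('y')(U, g) = 0 (Function('y')(U, g) = Mul(Mul(6, g), 0) = 0)
Pow(Add(Pow(7, 2), Function('y')(3, Function('l')(-4, -1))), 2) = Pow(Add(Pow(7, 2), 0), 2) = Pow(Add(49, 0), 2) = Pow(49, 2) = 2401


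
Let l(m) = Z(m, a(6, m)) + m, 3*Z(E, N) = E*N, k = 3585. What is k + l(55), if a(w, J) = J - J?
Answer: 3640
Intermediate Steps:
a(w, J) = 0
Z(E, N) = E*N/3 (Z(E, N) = (E*N)/3 = E*N/3)
l(m) = m (l(m) = (⅓)*m*0 + m = 0 + m = m)
k + l(55) = 3585 + 55 = 3640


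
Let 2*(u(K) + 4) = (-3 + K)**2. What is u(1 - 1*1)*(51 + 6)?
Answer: 57/2 ≈ 28.500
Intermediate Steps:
u(K) = -4 + (-3 + K)**2/2
u(1 - 1*1)*(51 + 6) = (-4 + (-3 + (1 - 1*1))**2/2)*(51 + 6) = (-4 + (-3 + (1 - 1))**2/2)*57 = (-4 + (-3 + 0)**2/2)*57 = (-4 + (1/2)*(-3)**2)*57 = (-4 + (1/2)*9)*57 = (-4 + 9/2)*57 = (1/2)*57 = 57/2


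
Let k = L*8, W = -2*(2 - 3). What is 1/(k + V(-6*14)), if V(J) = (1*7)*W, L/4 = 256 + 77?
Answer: 1/10670 ≈ 9.3721e-5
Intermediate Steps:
L = 1332 (L = 4*(256 + 77) = 4*333 = 1332)
W = 2 (W = -2*(-1) = 2)
V(J) = 14 (V(J) = (1*7)*2 = 7*2 = 14)
k = 10656 (k = 1332*8 = 10656)
1/(k + V(-6*14)) = 1/(10656 + 14) = 1/10670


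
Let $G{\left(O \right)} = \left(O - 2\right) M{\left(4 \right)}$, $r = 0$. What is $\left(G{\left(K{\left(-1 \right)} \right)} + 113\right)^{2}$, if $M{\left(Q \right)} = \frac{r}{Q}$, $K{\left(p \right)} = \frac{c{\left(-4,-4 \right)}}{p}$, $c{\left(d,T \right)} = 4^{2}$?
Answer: $12769$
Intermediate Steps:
$c{\left(d,T \right)} = 16$
$K{\left(p \right)} = \frac{16}{p}$
$M{\left(Q \right)} = 0$ ($M{\left(Q \right)} = \frac{0}{Q} = 0$)
$G{\left(O \right)} = 0$ ($G{\left(O \right)} = \left(O - 2\right) 0 = \left(-2 + O\right) 0 = 0$)
$\left(G{\left(K{\left(-1 \right)} \right)} + 113\right)^{2} = \left(0 + 113\right)^{2} = 113^{2} = 12769$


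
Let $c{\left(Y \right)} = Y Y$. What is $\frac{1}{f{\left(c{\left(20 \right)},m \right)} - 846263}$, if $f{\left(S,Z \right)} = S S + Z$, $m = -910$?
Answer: $- \frac{1}{687173} \approx -1.4552 \cdot 10^{-6}$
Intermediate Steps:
$c{\left(Y \right)} = Y^{2}$
$f{\left(S,Z \right)} = Z + S^{2}$ ($f{\left(S,Z \right)} = S^{2} + Z = Z + S^{2}$)
$\frac{1}{f{\left(c{\left(20 \right)},m \right)} - 846263} = \frac{1}{\left(-910 + \left(20^{2}\right)^{2}\right) - 846263} = \frac{1}{\left(-910 + 400^{2}\right) - 846263} = \frac{1}{\left(-910 + 160000\right) - 846263} = \frac{1}{159090 - 846263} = \frac{1}{-687173} = - \frac{1}{687173}$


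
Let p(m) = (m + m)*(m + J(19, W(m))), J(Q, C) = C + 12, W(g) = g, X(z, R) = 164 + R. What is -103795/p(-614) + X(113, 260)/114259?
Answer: -11226375753/170617023232 ≈ -0.065799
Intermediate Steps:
J(Q, C) = 12 + C
p(m) = 2*m*(12 + 2*m) (p(m) = (m + m)*(m + (12 + m)) = (2*m)*(12 + 2*m) = 2*m*(12 + 2*m))
-103795/p(-614) + X(113, 260)/114259 = -103795*(-1/(2456*(6 - 614))) + (164 + 260)/114259 = -103795/(4*(-614)*(-608)) + 424*(1/114259) = -103795/1493248 + 424/114259 = -11226375753/170617023232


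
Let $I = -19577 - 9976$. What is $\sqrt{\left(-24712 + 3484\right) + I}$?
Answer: $i \sqrt{50781} \approx 225.35 i$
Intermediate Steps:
$I = -29553$ ($I = -19577 - 9976 = -29553$)
$\sqrt{\left(-24712 + 3484\right) + I} = \sqrt{\left(-24712 + 3484\right) - 29553} = \sqrt{-21228 - 29553} = \sqrt{-50781} = i \sqrt{50781}$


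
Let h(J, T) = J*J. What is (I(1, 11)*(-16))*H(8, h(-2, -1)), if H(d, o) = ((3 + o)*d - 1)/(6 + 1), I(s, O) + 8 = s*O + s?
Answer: -3520/7 ≈ -502.86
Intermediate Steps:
I(s, O) = -8 + s + O*s (I(s, O) = -8 + (s*O + s) = -8 + (O*s + s) = -8 + (s + O*s) = -8 + s + O*s)
h(J, T) = J²
H(d, o) = -⅐ + d*(3 + o)/7 (H(d, o) = (d*(3 + o) - 1)/7 = (-1 + d*(3 + o))*(⅐) = -⅐ + d*(3 + o)/7)
(I(1, 11)*(-16))*H(8, h(-2, -1)) = ((-8 + 1 + 11*1)*(-16))*(-⅐ + (3/7)*8 + (⅐)*8*(-2)²) = ((-8 + 1 + 11)*(-16))*(-⅐ + 24/7 + (⅐)*8*4) = (4*(-16))*(-⅐ + 24/7 + 32/7) = -64*55/7 = -3520/7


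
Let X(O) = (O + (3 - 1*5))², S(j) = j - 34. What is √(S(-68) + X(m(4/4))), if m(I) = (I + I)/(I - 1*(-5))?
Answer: I*√893/3 ≈ 9.961*I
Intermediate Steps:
S(j) = -34 + j
m(I) = 2*I/(5 + I) (m(I) = (2*I)/(I + 5) = (2*I)/(5 + I) = 2*I/(5 + I))
X(O) = (-2 + O)² (X(O) = (O + (3 - 5))² = (O - 2)² = (-2 + O)²)
√(S(-68) + X(m(4/4))) = √((-34 - 68) + (-2 + 2*(4/4)/(5 + 4/4))²) = √(-102 + (-2 + 2*(4*(¼))/(5 + 4*(¼)))²) = √(-102 + (-2 + 2*1/(5 + 1))²) = √(-102 + (-2 + 2*1/6)²) = √(-102 + (-2 + 2*1*(⅙))²) = √(-102 + (-2 + ⅓)²) = √(-102 + (-5/3)²) = √(-102 + 25/9) = √(-893/9) = I*√893/3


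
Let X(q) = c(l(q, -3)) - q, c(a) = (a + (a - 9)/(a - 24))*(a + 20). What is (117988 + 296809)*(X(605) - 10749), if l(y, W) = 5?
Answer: -88455875047/19 ≈ -4.6556e+9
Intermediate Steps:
c(a) = (20 + a)*(a + (-9 + a)/(-24 + a)) (c(a) = (a + (-9 + a)/(-24 + a))*(20 + a) = (20 + a)*(a + (-9 + a)/(-24 + a)))
X(q) = 2475/19 - q (X(q) = (-180 + 5³ - 469*5 - 3*5²)/(-24 + 5) - q = (-180 + 125 - 2345 - 3*25)/(-19) - q = -(-180 + 125 - 2345 - 75)/19 - q = -1/19*(-2475) - q = 2475/19 - q)
(117988 + 296809)*(X(605) - 10749) = (117988 + 296809)*((2475/19 - 1*605) - 10749) = 414797*((2475/19 - 605) - 10749) = 414797*(-9020/19 - 10749) = 414797*(-213251/19) = -88455875047/19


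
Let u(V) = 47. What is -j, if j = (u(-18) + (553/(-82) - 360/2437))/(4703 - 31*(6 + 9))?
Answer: -8015017/846896492 ≈ -0.0094640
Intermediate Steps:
j = 8015017/846896492 (j = (47 + (553/(-82) - 360/2437))/(4703 - 31*(6 + 9)) = (47 + (553*(-1/82) - 360*1/2437))/(4703 - 31*15) = (47 + (-553/82 - 360/2437))/(4703 - 465) = (47 - 1377181/199834)/4238 = (8015017/199834)*(1/4238) = 8015017/846896492 ≈ 0.0094640)
-j = -1*8015017/846896492 = -8015017/846896492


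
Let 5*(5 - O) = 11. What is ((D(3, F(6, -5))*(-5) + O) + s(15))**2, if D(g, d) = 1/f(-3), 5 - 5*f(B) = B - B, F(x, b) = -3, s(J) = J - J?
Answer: 121/25 ≈ 4.8400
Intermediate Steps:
s(J) = 0
f(B) = 1 (f(B) = 1 - (B - B)/5 = 1 - 1/5*0 = 1 + 0 = 1)
O = 14/5 (O = 5 - 1/5*11 = 5 - 11/5 = 14/5 ≈ 2.8000)
D(g, d) = 1 (D(g, d) = 1/1 = 1)
((D(3, F(6, -5))*(-5) + O) + s(15))**2 = ((1*(-5) + 14/5) + 0)**2 = ((-5 + 14/5) + 0)**2 = (-11/5 + 0)**2 = (-11/5)**2 = 121/25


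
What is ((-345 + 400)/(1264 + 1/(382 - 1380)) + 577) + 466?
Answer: 1315769143/1261471 ≈ 1043.0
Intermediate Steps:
((-345 + 400)/(1264 + 1/(382 - 1380)) + 577) + 466 = (55/(1264 + 1/(-998)) + 577) + 466 = (55/(1264 - 1/998) + 577) + 466 = (55/(1261471/998) + 577) + 466 = (55*(998/1261471) + 577) + 466 = (54890/1261471 + 577) + 466 = 727923657/1261471 + 466 = 1315769143/1261471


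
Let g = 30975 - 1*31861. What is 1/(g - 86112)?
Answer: -1/86998 ≈ -1.1495e-5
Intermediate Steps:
g = -886 (g = 30975 - 31861 = -886)
1/(g - 86112) = 1/(-886 - 86112) = 1/(-86998) = -1/86998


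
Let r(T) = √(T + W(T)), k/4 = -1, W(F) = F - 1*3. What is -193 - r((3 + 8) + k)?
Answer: -193 - √11 ≈ -196.32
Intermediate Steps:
W(F) = -3 + F (W(F) = F - 3 = -3 + F)
k = -4 (k = 4*(-1) = -4)
r(T) = √(-3 + 2*T) (r(T) = √(T + (-3 + T)) = √(-3 + 2*T))
-193 - r((3 + 8) + k) = -193 - √(-3 + 2*((3 + 8) - 4)) = -193 - √(-3 + 2*(11 - 4)) = -193 - √(-3 + 2*7) = -193 - √(-3 + 14) = -193 - √11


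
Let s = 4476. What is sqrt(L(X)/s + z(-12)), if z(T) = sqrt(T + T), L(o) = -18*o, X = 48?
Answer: sqrt(-26856 + 278258*I*sqrt(6))/373 ≈ 1.5346 + 1.5962*I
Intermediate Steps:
z(T) = sqrt(2)*sqrt(T) (z(T) = sqrt(2*T) = sqrt(2)*sqrt(T))
sqrt(L(X)/s + z(-12)) = sqrt(-18*48/4476 + sqrt(2)*sqrt(-12)) = sqrt(-864*1/4476 + sqrt(2)*(2*I*sqrt(3))) = sqrt(-72/373 + 2*I*sqrt(6))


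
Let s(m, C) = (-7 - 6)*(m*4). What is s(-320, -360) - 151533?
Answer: -134893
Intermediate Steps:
s(m, C) = -52*m
s(-320, -360) - 151533 = -52*(-320) - 151533 = 16640 - 151533 = -134893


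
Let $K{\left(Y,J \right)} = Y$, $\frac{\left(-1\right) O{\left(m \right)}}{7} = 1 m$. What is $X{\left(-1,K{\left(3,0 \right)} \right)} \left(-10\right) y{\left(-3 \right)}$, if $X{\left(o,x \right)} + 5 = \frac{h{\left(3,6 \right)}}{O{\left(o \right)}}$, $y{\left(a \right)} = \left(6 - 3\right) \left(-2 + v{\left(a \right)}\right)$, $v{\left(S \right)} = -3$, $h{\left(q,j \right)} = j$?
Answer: $- \frac{4350}{7} \approx -621.43$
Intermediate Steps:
$O{\left(m \right)} = - 7 m$ ($O{\left(m \right)} = - 7 \cdot 1 m = - 7 m$)
$y{\left(a \right)} = -15$ ($y{\left(a \right)} = \left(6 - 3\right) \left(-2 - 3\right) = 3 \left(-5\right) = -15$)
$X{\left(o,x \right)} = -5 - \frac{6}{7 o}$ ($X{\left(o,x \right)} = -5 + \frac{6}{\left(-7\right) o} = -5 + 6 \left(- \frac{1}{7 o}\right) = -5 - \frac{6}{7 o}$)
$X{\left(-1,K{\left(3,0 \right)} \right)} \left(-10\right) y{\left(-3 \right)} = \left(-5 - \frac{6}{7 \left(-1\right)}\right) \left(-10\right) \left(-15\right) = \left(-5 - - \frac{6}{7}\right) \left(-10\right) \left(-15\right) = \left(-5 + \frac{6}{7}\right) \left(-10\right) \left(-15\right) = \left(- \frac{29}{7}\right) \left(-10\right) \left(-15\right) = \frac{290}{7} \left(-15\right) = - \frac{4350}{7}$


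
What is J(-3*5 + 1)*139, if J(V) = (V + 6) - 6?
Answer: -1946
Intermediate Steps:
J(V) = V (J(V) = (6 + V) - 6 = V)
J(-3*5 + 1)*139 = (-3*5 + 1)*139 = (-15 + 1)*139 = -14*139 = -1946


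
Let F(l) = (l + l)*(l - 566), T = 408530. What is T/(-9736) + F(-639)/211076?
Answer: -8904691955/256879492 ≈ -34.665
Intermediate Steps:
F(l) = 2*l*(-566 + l) (F(l) = (2*l)*(-566 + l) = 2*l*(-566 + l))
T/(-9736) + F(-639)/211076 = 408530/(-9736) + (2*(-639)*(-566 - 639))/211076 = 408530*(-1/9736) + (2*(-639)*(-1205))*(1/211076) = -204265/4868 + 1539990*(1/211076) = -204265/4868 + 769995/105538 = -8904691955/256879492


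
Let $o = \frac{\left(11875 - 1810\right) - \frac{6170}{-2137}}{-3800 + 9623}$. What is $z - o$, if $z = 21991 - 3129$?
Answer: $\frac{234692516287}{12443751} \approx 18860.0$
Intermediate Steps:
$z = 18862$ ($z = 21991 - 3129 = 18862$)
$o = \frac{21515075}{12443751}$ ($o = \frac{\left(11875 - 1810\right) - - \frac{6170}{2137}}{5823} = \left(10065 + \frac{6170}{2137}\right) \frac{1}{5823} = \frac{21515075}{2137} \cdot \frac{1}{5823} = \frac{21515075}{12443751} \approx 1.729$)
$z - o = 18862 - \frac{21515075}{12443751} = \frac{234692516287}{12443751}$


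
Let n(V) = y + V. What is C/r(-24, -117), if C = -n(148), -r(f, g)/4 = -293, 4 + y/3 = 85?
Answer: -391/1172 ≈ -0.33362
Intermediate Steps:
y = 243 (y = -12 + 3*85 = -12 + 255 = 243)
r(f, g) = 1172 (r(f, g) = -4*(-293) = 1172)
n(V) = 243 + V
C = -391 (C = -(243 + 148) = -1*391 = -391)
C/r(-24, -117) = -391/1172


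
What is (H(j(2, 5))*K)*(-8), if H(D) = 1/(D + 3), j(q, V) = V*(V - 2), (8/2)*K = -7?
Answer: 7/9 ≈ 0.77778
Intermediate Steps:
K = -7/4 (K = (¼)*(-7) = -7/4 ≈ -1.7500)
j(q, V) = V*(-2 + V)
H(D) = 1/(3 + D)
(H(j(2, 5))*K)*(-8) = (-7/4/(3 + 5*(-2 + 5)))*(-8) = (-7/4/(3 + 5*3))*(-8) = (-7/4/(3 + 15))*(-8) = (-7/4/18)*(-8) = ((1/18)*(-7/4))*(-8) = -7/72*(-8) = 7/9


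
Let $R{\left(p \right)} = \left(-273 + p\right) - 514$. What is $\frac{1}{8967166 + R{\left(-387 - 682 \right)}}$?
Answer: $\frac{1}{8965310} \approx 1.1154 \cdot 10^{-7}$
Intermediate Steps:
$R{\left(p \right)} = -787 + p$
$\frac{1}{8967166 + R{\left(-387 - 682 \right)}} = \frac{1}{8967166 - 1856} = \frac{1}{8965310}$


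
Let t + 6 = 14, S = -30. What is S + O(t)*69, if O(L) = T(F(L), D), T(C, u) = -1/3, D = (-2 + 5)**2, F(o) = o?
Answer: -53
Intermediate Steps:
t = 8 (t = -6 + 14 = 8)
D = 9 (D = 3**2 = 9)
T(C, u) = -1/3 (T(C, u) = -1*1/3 = -1/3)
O(L) = -1/3
S + O(t)*69 = -30 - 1/3*69 = -30 - 23 = -53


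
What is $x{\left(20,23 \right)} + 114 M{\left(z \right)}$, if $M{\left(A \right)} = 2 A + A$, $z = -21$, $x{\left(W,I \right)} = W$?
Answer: $-7162$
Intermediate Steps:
$M{\left(A \right)} = 3 A$
$x{\left(20,23 \right)} + 114 M{\left(z \right)} = 20 + 114 \cdot 3 \left(-21\right) = 20 + 114 \left(-63\right) = 20 - 7182 = -7162$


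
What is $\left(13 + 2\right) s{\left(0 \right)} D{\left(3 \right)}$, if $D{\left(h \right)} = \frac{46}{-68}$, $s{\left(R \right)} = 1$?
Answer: $- \frac{345}{34} \approx -10.147$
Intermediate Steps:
$D{\left(h \right)} = - \frac{23}{34}$ ($D{\left(h \right)} = 46 \left(- \frac{1}{68}\right) = - \frac{23}{34}$)
$\left(13 + 2\right) s{\left(0 \right)} D{\left(3 \right)} = \left(13 + 2\right) 1 \left(- \frac{23}{34}\right) = 15 \cdot 1 \left(- \frac{23}{34}\right) = 15 \left(- \frac{23}{34}\right) = - \frac{345}{34}$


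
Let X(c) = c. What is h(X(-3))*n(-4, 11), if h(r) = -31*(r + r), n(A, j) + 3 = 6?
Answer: 558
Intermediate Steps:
n(A, j) = 3 (n(A, j) = -3 + 6 = 3)
h(r) = -62*r
h(X(-3))*n(-4, 11) = -62*(-3)*3 = 186*3 = 558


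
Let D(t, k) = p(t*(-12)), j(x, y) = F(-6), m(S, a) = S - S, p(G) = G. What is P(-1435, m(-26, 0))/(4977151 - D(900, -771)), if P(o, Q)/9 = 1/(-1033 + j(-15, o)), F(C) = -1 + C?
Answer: -9/5187469040 ≈ -1.7349e-9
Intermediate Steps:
m(S, a) = 0
j(x, y) = -7 (j(x, y) = -1 - 6 = -7)
P(o, Q) = -9/1040 (P(o, Q) = 9/(-1033 - 7) = 9/(-1040) = 9*(-1/1040) = -9/1040)
D(t, k) = -12*t (D(t, k) = t*(-12) = -12*t)
P(-1435, m(-26, 0))/(4977151 - D(900, -771)) = -9/(1040*(4977151 - (-12)*900)) = -9/(1040*(4977151 - 1*(-10800))) = -9/(1040*(4977151 + 10800)) = -9/1040/4987951 = -9/1040*1/4987951 = -9/5187469040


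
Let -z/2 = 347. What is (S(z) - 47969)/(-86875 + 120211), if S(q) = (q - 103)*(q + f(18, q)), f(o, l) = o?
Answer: 163601/11112 ≈ 14.723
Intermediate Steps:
z = -694 (z = -2*347 = -694)
S(q) = (-103 + q)*(18 + q) (S(q) = (q - 103)*(q + 18) = (-103 + q)*(18 + q))
(S(z) - 47969)/(-86875 + 120211) = ((-1854 + (-694)² - 85*(-694)) - 47969)/(-86875 + 120211) = ((-1854 + 481636 + 58990) - 47969)/33336 = (538772 - 47969)*(1/33336) = 490803*(1/33336) = 163601/11112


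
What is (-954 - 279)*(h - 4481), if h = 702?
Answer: 4659507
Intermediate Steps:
(-954 - 279)*(h - 4481) = (-954 - 279)*(702 - 4481) = -1233*(-3779) = 4659507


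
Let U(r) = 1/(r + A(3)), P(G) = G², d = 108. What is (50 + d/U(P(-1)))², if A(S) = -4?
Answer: 75076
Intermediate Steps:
U(r) = 1/(-4 + r) (U(r) = 1/(r - 4) = 1/(-4 + r))
(50 + d/U(P(-1)))² = (50 + 108/(1/(-4 + (-1)²)))² = (50 + 108/(1/(-4 + 1)))² = (50 + 108/(1/(-3)))² = (50 + 108/(-⅓))² = (50 + 108*(-3))² = (50 - 324)² = (-274)² = 75076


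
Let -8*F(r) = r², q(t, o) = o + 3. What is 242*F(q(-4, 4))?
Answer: -5929/4 ≈ -1482.3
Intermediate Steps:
q(t, o) = 3 + o
F(r) = -r²/8
242*F(q(-4, 4)) = 242*(-(3 + 4)²/8) = 242*(-⅛*7²) = 242*(-⅛*49) = 242*(-49/8) = -5929/4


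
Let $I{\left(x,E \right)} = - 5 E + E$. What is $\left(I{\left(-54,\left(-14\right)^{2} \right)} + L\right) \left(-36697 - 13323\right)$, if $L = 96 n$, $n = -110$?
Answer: $567426880$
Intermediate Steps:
$I{\left(x,E \right)} = - 4 E$
$L = -10560$ ($L = 96 \left(-110\right) = -10560$)
$\left(I{\left(-54,\left(-14\right)^{2} \right)} + L\right) \left(-36697 - 13323\right) = \left(- 4 \left(-14\right)^{2} - 10560\right) \left(-36697 - 13323\right) = \left(\left(-4\right) 196 - 10560\right) \left(-50020\right) = \left(-784 - 10560\right) \left(-50020\right) = \left(-11344\right) \left(-50020\right) = 567426880$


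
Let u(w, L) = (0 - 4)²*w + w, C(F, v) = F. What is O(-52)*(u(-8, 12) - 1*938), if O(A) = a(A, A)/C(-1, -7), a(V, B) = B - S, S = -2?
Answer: -53700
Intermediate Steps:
a(V, B) = 2 + B (a(V, B) = B - 1*(-2) = B + 2 = 2 + B)
O(A) = -2 - A (O(A) = (2 + A)/(-1) = (2 + A)*(-1) = -2 - A)
u(w, L) = 17*w (u(w, L) = (-4)²*w + w = 16*w + w = 17*w)
O(-52)*(u(-8, 12) - 1*938) = (-2 - 1*(-52))*(17*(-8) - 1*938) = (-2 + 52)*(-136 - 938) = 50*(-1074) = -53700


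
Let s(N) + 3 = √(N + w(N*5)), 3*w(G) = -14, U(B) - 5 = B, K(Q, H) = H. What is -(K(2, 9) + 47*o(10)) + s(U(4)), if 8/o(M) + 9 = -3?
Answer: 58/3 + √39/3 ≈ 21.415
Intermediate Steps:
U(B) = 5 + B
w(G) = -14/3 (w(G) = (⅓)*(-14) = -14/3)
o(M) = -⅔ (o(M) = 8/(-9 - 3) = 8/(-12) = 8*(-1/12) = -⅔)
s(N) = -3 + √(-14/3 + N) (s(N) = -3 + √(N - 14/3) = -3 + √(-14/3 + N))
-(K(2, 9) + 47*o(10)) + s(U(4)) = -(9 + 47*(-⅔)) + (-3 + √(-42 + 9*(5 + 4))/3) = -(9 - 94/3) + (-3 + √(-42 + 9*9)/3) = -1*(-67/3) + (-3 + √(-42 + 81)/3) = 67/3 + (-3 + √39/3) = 58/3 + √39/3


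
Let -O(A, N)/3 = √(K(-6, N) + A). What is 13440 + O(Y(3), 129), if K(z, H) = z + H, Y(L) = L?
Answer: 13440 - 9*√14 ≈ 13406.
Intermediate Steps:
K(z, H) = H + z
O(A, N) = -3*√(-6 + A + N) (O(A, N) = -3*√((N - 6) + A) = -3*√((-6 + N) + A) = -3*√(-6 + A + N))
13440 + O(Y(3), 129) = 13440 - 3*√(-6 + 3 + 129) = 13440 - 9*√14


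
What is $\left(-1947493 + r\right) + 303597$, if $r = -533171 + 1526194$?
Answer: $-650873$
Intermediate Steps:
$r = 993023$
$\left(-1947493 + r\right) + 303597 = \left(-1947493 + 993023\right) + 303597 = -954470 + 303597 = -650873$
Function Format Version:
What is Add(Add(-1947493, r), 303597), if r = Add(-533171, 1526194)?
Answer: -650873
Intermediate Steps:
r = 993023
Add(Add(-1947493, r), 303597) = Add(Add(-1947493, 993023), 303597) = Add(-954470, 303597) = -650873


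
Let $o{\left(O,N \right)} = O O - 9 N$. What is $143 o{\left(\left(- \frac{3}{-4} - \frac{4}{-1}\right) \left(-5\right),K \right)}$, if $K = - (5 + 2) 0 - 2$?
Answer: $\frac{1331759}{16} \approx 83235.0$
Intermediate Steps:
$K = -2$ ($K = \left(-1\right) 7 \cdot 0 - 2 = \left(-7\right) 0 - 2 = 0 - 2 = -2$)
$o{\left(O,N \right)} = O^{2} - 9 N$
$143 o{\left(\left(- \frac{3}{-4} - \frac{4}{-1}\right) \left(-5\right),K \right)} = 143 \left(\left(\left(- \frac{3}{-4} - \frac{4}{-1}\right) \left(-5\right)\right)^{2} - -18\right) = 143 \left(\left(\left(\left(-3\right) \left(- \frac{1}{4}\right) - -4\right) \left(-5\right)\right)^{2} + 18\right) = 143 \left(\left(\left(\frac{3}{4} + 4\right) \left(-5\right)\right)^{2} + 18\right) = 143 \left(\left(\frac{19}{4} \left(-5\right)\right)^{2} + 18\right) = 143 \left(\left(- \frac{95}{4}\right)^{2} + 18\right) = 143 \left(\frac{9025}{16} + 18\right) = 143 \cdot \frac{9313}{16} = \frac{1331759}{16}$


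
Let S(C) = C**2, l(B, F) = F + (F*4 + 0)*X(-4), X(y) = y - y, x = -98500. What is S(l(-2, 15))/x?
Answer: -9/3940 ≈ -0.0022843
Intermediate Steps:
X(y) = 0
l(B, F) = F (l(B, F) = F + (F*4 + 0)*0 = F + (4*F + 0)*0 = F + (4*F)*0 = F + 0 = F)
S(l(-2, 15))/x = 15**2/(-98500) = 225*(-1/98500) = -9/3940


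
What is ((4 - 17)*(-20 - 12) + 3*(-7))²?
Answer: 156025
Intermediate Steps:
((4 - 17)*(-20 - 12) + 3*(-7))² = (-13*(-32) - 21)² = (416 - 21)² = 395² = 156025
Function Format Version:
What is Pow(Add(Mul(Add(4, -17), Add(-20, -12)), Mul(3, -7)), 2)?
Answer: 156025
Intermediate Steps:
Pow(Add(Mul(Add(4, -17), Add(-20, -12)), Mul(3, -7)), 2) = Pow(Add(Mul(-13, -32), -21), 2) = Pow(Add(416, -21), 2) = Pow(395, 2) = 156025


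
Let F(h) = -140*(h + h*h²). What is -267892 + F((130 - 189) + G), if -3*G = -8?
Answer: 668733116/27 ≈ 2.4768e+7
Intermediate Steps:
G = 8/3 (G = -⅓*(-8) = 8/3 ≈ 2.6667)
F(h) = -140*h - 140*h³ (F(h) = -140*(h + h³) = -140*h - 140*h³)
-267892 + F((130 - 189) + G) = -267892 - 140*((130 - 189) + 8/3)*(1 + ((130 - 189) + 8/3)²) = -267892 - 140*(-59 + 8/3)*(1 + (-59 + 8/3)²) = -267892 - 140*(-169/3)*(1 + (-169/3)²) = -267892 - 140*(-169/3)*(1 + 28561/9) = -267892 - 140*(-169/3)*28570/9 = -267892 + 675966200/27 = 668733116/27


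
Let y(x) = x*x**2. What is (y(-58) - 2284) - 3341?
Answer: -200737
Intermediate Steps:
y(x) = x**3
(y(-58) - 2284) - 3341 = ((-58)**3 - 2284) - 3341 = (-195112 - 2284) - 3341 = -197396 - 3341 = -200737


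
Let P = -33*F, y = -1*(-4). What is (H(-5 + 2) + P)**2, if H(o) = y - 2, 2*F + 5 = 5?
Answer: 4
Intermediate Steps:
F = 0 (F = -5/2 + (1/2)*5 = -5/2 + 5/2 = 0)
y = 4
P = 0 (P = -33*0 = 0)
H(o) = 2 (H(o) = 4 - 2 = 2)
(H(-5 + 2) + P)**2 = (2 + 0)**2 = 2**2 = 4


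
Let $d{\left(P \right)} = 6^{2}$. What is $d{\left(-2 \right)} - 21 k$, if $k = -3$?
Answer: $99$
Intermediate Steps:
$d{\left(P \right)} = 36$
$d{\left(-2 \right)} - 21 k = 36 - -63 = 36 + 63 = 99$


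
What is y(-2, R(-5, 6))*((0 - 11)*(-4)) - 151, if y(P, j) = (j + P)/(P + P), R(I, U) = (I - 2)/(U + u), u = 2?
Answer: -955/8 ≈ -119.38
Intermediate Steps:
R(I, U) = (-2 + I)/(2 + U) (R(I, U) = (I - 2)/(U + 2) = (-2 + I)/(2 + U))
y(P, j) = (P + j)/(2*P) (y(P, j) = (P + j)/((2*P)) = (P + j)*(1/(2*P)) = (P + j)/(2*P))
y(-2, R(-5, 6))*((0 - 11)*(-4)) - 151 = ((½)*(-2 + (-2 - 5)/(2 + 6))/(-2))*((0 - 11)*(-4)) - 151 = ((½)*(-½)*(-2 - 7/8))*(-11*(-4)) - 151 = ((½)*(-½)*(-2 + (⅛)*(-7)))*44 - 151 = ((½)*(-½)*(-2 - 7/8))*44 - 151 = ((½)*(-½)*(-23/8))*44 - 151 = (23/32)*44 - 151 = 253/8 - 151 = -955/8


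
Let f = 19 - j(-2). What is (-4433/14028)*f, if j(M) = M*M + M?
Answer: -75361/14028 ≈ -5.3722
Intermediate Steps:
j(M) = M + M**2 (j(M) = M**2 + M = M + M**2)
f = 17 (f = 19 - (-2)*(1 - 2) = 19 - (-2)*(-1) = 19 - 1*2 = 19 - 2 = 17)
(-4433/14028)*f = -4433/14028*17 = -75361/14028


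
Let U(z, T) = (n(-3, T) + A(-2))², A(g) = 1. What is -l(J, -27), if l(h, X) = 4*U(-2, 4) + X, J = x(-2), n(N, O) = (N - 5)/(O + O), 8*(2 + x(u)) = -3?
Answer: 27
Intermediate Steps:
x(u) = -19/8 (x(u) = -2 + (⅛)*(-3) = -2 - 3/8 = -19/8)
n(N, O) = (-5 + N)/(2*O) (n(N, O) = (-5 + N)/((2*O)) = (-5 + N)*(1/(2*O)) = (-5 + N)/(2*O))
J = -19/8 ≈ -2.3750
U(z, T) = (1 - 4/T)² (U(z, T) = ((-5 - 3)/(2*T) + 1)² = ((½)*(-8)/T + 1)² = (-4/T + 1)² = (1 - 4/T)²)
l(h, X) = X (l(h, X) = 4*((-4 + 4)²/4²) + X = 4*((1/16)*0²) + X = 4*((1/16)*0) + X = 4*0 + X = 0 + X = X)
-l(J, -27) = -1*(-27) = 27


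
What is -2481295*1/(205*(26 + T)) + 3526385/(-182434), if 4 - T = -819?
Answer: -213284449871/6350345106 ≈ -33.586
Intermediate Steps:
T = 823 (T = 4 - 1*(-819) = 4 + 819 = 823)
-2481295*1/(205*(26 + T)) + 3526385/(-182434) = -2481295*1/(205*(26 + 823)) + 3526385/(-182434) = -2481295/(205*849) + 3526385*(-1/182434) = -2481295/174045 - 3526385/182434 = -2481295*1/174045 - 3526385/182434 = -496259/34809 - 3526385/182434 = -213284449871/6350345106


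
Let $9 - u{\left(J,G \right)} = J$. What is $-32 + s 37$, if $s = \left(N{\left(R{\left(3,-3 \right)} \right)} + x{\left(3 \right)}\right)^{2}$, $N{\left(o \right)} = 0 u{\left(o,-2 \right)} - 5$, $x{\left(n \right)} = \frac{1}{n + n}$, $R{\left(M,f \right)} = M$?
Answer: $\frac{29965}{36} \approx 832.36$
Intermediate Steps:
$u{\left(J,G \right)} = 9 - J$
$x{\left(n \right)} = \frac{1}{2 n}$
$N{\left(o \right)} = -5$ ($N{\left(o \right)} = 0 \left(9 - o\right) - 5 = 0 - 5 = -5$)
$s = \frac{841}{36}$ ($s = \left(-5 + \frac{1}{2 \cdot 3}\right)^{2} = \left(-5 + \frac{1}{2} \cdot \frac{1}{3}\right)^{2} = \left(-5 + \frac{1}{6}\right)^{2} = \left(- \frac{29}{6}\right)^{2} = \frac{841}{36} \approx 23.361$)
$-32 + s 37 = -32 + \frac{841}{36} \cdot 37 = -32 + \frac{31117}{36} = \frac{29965}{36}$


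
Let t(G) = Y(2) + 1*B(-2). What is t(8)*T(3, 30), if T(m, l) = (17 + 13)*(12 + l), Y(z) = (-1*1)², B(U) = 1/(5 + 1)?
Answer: 1470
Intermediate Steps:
B(U) = ⅙ (B(U) = 1/6 = ⅙)
Y(z) = 1 (Y(z) = (-1)² = 1)
T(m, l) = 360 + 30*l (T(m, l) = 30*(12 + l) = 360 + 30*l)
t(G) = 7/6 (t(G) = 1 + 1*(⅙) = 1 + ⅙ = 7/6)
t(8)*T(3, 30) = 7*(360 + 30*30)/6 = 7*(360 + 900)/6 = (7/6)*1260 = 1470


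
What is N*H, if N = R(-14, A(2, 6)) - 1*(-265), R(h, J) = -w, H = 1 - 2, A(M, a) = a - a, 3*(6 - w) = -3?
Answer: -258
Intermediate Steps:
w = 7 (w = 6 - ⅓*(-3) = 6 + 1 = 7)
A(M, a) = 0
H = -1
R(h, J) = -7 (R(h, J) = -1*7 = -7)
N = 258 (N = -7 - 1*(-265) = -7 + 265 = 258)
N*H = 258*(-1) = -258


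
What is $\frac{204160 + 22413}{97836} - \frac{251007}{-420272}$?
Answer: $\frac{29944952177}{10279432848} \approx 2.9131$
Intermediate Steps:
$\frac{204160 + 22413}{97836} - \frac{251007}{-420272} = 226573 \cdot \frac{1}{97836} - - \frac{251007}{420272} = \frac{226573}{97836} + \frac{251007}{420272} = \frac{29944952177}{10279432848}$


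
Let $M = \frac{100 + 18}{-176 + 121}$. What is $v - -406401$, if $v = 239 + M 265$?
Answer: $\frac{4466786}{11} \approx 4.0607 \cdot 10^{5}$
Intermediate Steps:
$M = - \frac{118}{55}$ ($M = \frac{118}{-55} = 118 \left(- \frac{1}{55}\right) = - \frac{118}{55} \approx -2.1455$)
$v = - \frac{3625}{11}$ ($v = 239 - \frac{6254}{11} = - \frac{3625}{11} \approx -329.55$)
$v - -406401 = - \frac{3625}{11} - -406401 = - \frac{3625}{11} + 406401 = \frac{4466786}{11}$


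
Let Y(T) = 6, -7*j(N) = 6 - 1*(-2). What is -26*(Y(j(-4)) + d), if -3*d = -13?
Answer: -806/3 ≈ -268.67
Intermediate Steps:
d = 13/3 (d = -1/3*(-13) = 13/3 ≈ 4.3333)
j(N) = -8/7 (j(N) = -(6 - 1*(-2))/7 = -(6 + 2)/7 = -1/7*8 = -8/7)
-26*(Y(j(-4)) + d) = -26*(6 + 13/3) = -26*31/3 = -806/3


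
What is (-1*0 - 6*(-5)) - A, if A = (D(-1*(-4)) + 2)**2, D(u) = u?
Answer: -6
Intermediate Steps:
A = 36 (A = (-1*(-4) + 2)**2 = (4 + 2)**2 = 6**2 = 36)
(-1*0 - 6*(-5)) - A = (-1*0 - 6*(-5)) - 1*36 = (0 + 30) - 36 = 30 - 36 = -6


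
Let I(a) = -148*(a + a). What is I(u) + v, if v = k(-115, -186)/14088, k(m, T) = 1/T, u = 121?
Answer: -93851100289/2620368 ≈ -35816.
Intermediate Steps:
I(a) = -296*a
v = -1/2620368 (v = 1/(-186*14088) = -1/186*1/14088 = -1/2620368 ≈ -3.8163e-7)
I(u) + v = -296*121 - 1/2620368 = -35816 - 1/2620368 = -93851100289/2620368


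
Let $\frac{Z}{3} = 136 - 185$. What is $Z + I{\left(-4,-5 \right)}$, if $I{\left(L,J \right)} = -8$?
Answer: $-155$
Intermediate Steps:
$Z = -147$ ($Z = 3 \left(136 - 185\right) = 3 \left(-49\right) = -147$)
$Z + I{\left(-4,-5 \right)} = -147 - 8 = -155$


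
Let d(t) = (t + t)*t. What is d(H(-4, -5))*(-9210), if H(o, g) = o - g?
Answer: -18420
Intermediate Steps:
d(t) = 2*t² (d(t) = (2*t)*t = 2*t²)
d(H(-4, -5))*(-9210) = (2*(-4 - 1*(-5))²)*(-9210) = (2*(-4 + 5)²)*(-9210) = (2*1²)*(-9210) = (2*1)*(-9210) = 2*(-9210) = -18420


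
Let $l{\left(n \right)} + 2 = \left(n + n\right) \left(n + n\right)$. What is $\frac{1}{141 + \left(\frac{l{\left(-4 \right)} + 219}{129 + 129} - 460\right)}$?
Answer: $- \frac{258}{82021} \approx -0.0031455$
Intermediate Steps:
$l{\left(n \right)} = -2 + 4 n^{2}$ ($l{\left(n \right)} = -2 + \left(n + n\right) \left(n + n\right) = -2 + 2 n 2 n = -2 + 4 n^{2}$)
$\frac{1}{141 + \left(\frac{l{\left(-4 \right)} + 219}{129 + 129} - 460\right)} = \frac{1}{141 - \left(460 - \frac{\left(-2 + 4 \left(-4\right)^{2}\right) + 219}{129 + 129}\right)} = \frac{1}{141 - \left(460 - \frac{\left(-2 + 4 \cdot 16\right) + 219}{258}\right)} = \frac{1}{141 - \left(460 - \left(\left(-2 + 64\right) + 219\right) \frac{1}{258}\right)} = \frac{1}{141 - \left(460 - \left(62 + 219\right) \frac{1}{258}\right)} = \frac{1}{141 + \left(281 \cdot \frac{1}{258} - 460\right)} = \frac{1}{141 + \left(\frac{281}{258} - 460\right)} = \frac{1}{141 - \frac{118399}{258}} = \frac{1}{- \frac{82021}{258}} = - \frac{258}{82021}$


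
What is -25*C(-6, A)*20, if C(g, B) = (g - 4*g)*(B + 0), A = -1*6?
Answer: 54000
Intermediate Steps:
A = -6
C(g, B) = -3*B*g (C(g, B) = (-3*g)*B = -3*B*g)
-25*C(-6, A)*20 = -(-75)*(-6)*(-6)*20 = -25*(-108)*20 = 2700*20 = 54000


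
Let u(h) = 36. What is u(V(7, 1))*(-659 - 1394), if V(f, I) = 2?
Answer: -73908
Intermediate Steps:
u(V(7, 1))*(-659 - 1394) = 36*(-659 - 1394) = 36*(-2053) = -73908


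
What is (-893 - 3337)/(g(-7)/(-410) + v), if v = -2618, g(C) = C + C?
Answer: 867150/536683 ≈ 1.6158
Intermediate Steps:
g(C) = 2*C
(-893 - 3337)/(g(-7)/(-410) + v) = (-893 - 3337)/((2*(-7))/(-410) - 2618) = -4230/(-14*(-1/410) - 2618) = -4230/(7/205 - 2618) = -4230/(-536683/205) = -4230*(-205/536683) = 867150/536683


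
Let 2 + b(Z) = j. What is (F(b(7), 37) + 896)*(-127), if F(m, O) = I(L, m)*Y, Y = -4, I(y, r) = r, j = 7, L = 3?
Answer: -111252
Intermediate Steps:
b(Z) = 5 (b(Z) = -2 + 7 = 5)
F(m, O) = -4*m (F(m, O) = m*(-4) = -4*m)
(F(b(7), 37) + 896)*(-127) = (-4*5 + 896)*(-127) = (-20 + 896)*(-127) = 876*(-127) = -111252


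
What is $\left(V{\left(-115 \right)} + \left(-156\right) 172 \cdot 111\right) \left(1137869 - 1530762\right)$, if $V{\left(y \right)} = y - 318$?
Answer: $1170343775005$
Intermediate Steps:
$V{\left(y \right)} = -318 + y$ ($V{\left(y \right)} = y - 318 = -318 + y$)
$\left(V{\left(-115 \right)} + \left(-156\right) 172 \cdot 111\right) \left(1137869 - 1530762\right) = \left(\left(-318 - 115\right) + \left(-156\right) 172 \cdot 111\right) \left(1137869 - 1530762\right) = \left(-433 - 2978352\right) \left(-392893\right) = \left(-2978785\right) \left(-392893\right) = 1170343775005$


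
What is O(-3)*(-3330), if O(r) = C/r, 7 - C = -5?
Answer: 13320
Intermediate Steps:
C = 12 (C = 7 - 1*(-5) = 7 + 5 = 12)
O(r) = 12/r
O(-3)*(-3330) = (12/(-3))*(-3330) = (12*(-⅓))*(-3330) = -4*(-3330) = 13320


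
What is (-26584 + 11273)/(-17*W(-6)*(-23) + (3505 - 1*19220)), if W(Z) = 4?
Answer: 15311/14151 ≈ 1.0820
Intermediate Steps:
(-26584 + 11273)/(-17*W(-6)*(-23) + (3505 - 1*19220)) = (-26584 + 11273)/(-17*4*(-23) + (3505 - 1*19220)) = -15311/(-68*(-23) + (3505 - 19220)) = -15311/(1564 - 15715) = -15311/(-14151) = -15311*(-1/14151) = 15311/14151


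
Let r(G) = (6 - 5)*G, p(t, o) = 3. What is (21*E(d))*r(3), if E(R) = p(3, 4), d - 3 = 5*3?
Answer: 189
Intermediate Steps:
d = 18 (d = 3 + 5*3 = 3 + 15 = 18)
r(G) = G (r(G) = 1*G = G)
E(R) = 3
(21*E(d))*r(3) = (21*3)*3 = 63*3 = 189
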